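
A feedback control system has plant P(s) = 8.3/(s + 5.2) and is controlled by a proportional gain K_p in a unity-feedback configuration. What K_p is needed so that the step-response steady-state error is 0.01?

The loop is type 0, so e_ss(step) = 1/(1 + K_pos) with K_pos = K_p·P(0).
P(0) = 1.596. Require 1/(1 + K_p·1.596) = 0.01, so 1 + 1.596·K_p = 100.
K_p = (100 − 1)/1.596 = 62.

K_p = 62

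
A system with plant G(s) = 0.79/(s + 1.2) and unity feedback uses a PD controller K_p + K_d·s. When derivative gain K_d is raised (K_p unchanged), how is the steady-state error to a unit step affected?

unchanged

K_d affects only the transient (the s-coefficient); the DC loop gain, and hence e_ss, depends only on K_p.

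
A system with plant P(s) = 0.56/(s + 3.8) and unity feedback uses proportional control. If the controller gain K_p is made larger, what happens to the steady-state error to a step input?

The position error constant K_pos = K_p·P(0) grows with K_p, and e_ss = 1/(1+K_pos) falls.

decrease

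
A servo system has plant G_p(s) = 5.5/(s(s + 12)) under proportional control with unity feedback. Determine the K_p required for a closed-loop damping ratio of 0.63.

K_p = 16.5

Closed-loop characteristic equation: s² + 12s + K_p·5.5 = 0.
So ω_n = √(5.5K_p) and 2ζω_n = 12, giving ζ = 12/(2√(5.5K_p)).
Setting ζ = 0.63: √(5.5K_p) = 12/(2·0.63) = 9.524, so K_p = 90.7/5.5 = 16.5.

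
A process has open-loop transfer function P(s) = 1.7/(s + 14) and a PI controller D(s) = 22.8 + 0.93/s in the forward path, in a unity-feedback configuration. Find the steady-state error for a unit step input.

The open loop D(s)P(s) has a pole at the origin (type 1), so the static position error constant is infinite and e_ss = 1/(1+∞) = 0.

0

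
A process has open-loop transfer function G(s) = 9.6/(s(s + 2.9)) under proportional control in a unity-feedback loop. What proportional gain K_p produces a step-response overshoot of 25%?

K_p = 1.34

From %OS = 100·exp(−πζ/√(1−ζ²)) = 25%, ζ = −ln(0.25)/√(π²+ln²(0.25)) = 0.4037.
Characteristic equation s² + 2.9s + 9.6K_p = 0 gives ζ = 2.9/(2√(9.6K_p)).
Setting ζ = 0.4037: √(9.6K_p) = 2.9/(2·0.4037) = 3.592, so K_p = 12.9/9.6 = 1.34.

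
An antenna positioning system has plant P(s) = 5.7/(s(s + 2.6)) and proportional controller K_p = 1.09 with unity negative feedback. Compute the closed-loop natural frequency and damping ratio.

ω_n = 2.49 rad/s, ζ = 0.522

With unity feedback the closed-loop characteristic equation is s² + 2.6s + 1.09·5.7 = s² + 2.6s + 6.213 = 0.
So ω_n² = 6.213 ⇒ ω_n = 2.493 rad/s, and ζ = 2.6/(2ω_n) = 0.522.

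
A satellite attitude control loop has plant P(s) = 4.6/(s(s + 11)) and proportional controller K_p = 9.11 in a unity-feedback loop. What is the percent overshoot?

The closed-loop denominator s² + 11s + 41.91 gives ω_n = √41.91 = 6.473 and ζ = 11/(2ω_n) = 0.8496.
%OS = 100·exp(−πζ/√(1−ζ²)) = 100·exp(−π·0.8496/√0.2781) = 0.634%.

0.634%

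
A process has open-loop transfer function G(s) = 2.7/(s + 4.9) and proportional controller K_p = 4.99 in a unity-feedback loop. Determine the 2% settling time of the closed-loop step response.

Closed-loop transfer function: T(s) = K_p·G(s)/(1 + K_p·G(s)) = 13.47/(s + 4.9 + 13.47) = 13.47/(s + 18.37).
Time constant τ = 1/18.37 = 0.05443 s, so the 2% settling time is about 4τ = 0.218 s.

T_s ≈ 0.218 s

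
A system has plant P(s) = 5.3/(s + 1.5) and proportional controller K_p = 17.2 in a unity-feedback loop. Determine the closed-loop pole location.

Closed-loop transfer function: T(s) = K_p·P(s)/(1 + K_p·P(s)) = 91.16/(s + 1.5 + 91.16) = 91.16/(s + 92.66).
The closed-loop pole is at s = −92.66.

s = -92.66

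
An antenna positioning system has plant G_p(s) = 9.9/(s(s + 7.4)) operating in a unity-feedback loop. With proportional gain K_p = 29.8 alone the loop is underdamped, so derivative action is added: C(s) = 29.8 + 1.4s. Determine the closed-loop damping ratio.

ζ = 0.619

Forward path: (29.8 + 1.4s)·9.9/(s(s+7.4)). The closed-loop characteristic equation is s² + (7.4 + 9.9·1.4)s + 9.9·29.8 = 0.
That is s² + 21.26s + 295 = 0, so ω_n = 17.18 rad/s and ζ = 21.26/(2·17.18) = 0.6189.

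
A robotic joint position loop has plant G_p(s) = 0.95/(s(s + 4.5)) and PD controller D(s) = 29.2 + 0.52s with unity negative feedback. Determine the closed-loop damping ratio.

Forward path: (29.2 + 0.52s)·0.95/(s(s+4.5)). The closed-loop characteristic equation is s² + (4.5 + 0.95·0.52)s + 0.95·29.2 = 0.
That is s² + 4.994s + 27.74 = 0, so ω_n = 5.267 rad/s and ζ = 4.994/(2·5.267) = 0.4741.

ζ = 0.474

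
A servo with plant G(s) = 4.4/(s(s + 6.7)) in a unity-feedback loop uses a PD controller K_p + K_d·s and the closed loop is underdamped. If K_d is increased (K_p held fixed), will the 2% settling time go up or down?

decrease

Characteristic equation s² + (6.7 + 4.4K_d)s + 4.4K_p = 0: raising K_d increases ζω_n = (6.7+4.4K_d)/2 while the loop stays underdamped, so T_s ≈ 4/(ζω_n) decreases.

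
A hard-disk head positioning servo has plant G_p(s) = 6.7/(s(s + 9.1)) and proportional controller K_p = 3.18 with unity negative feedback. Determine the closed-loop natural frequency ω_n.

1 + K_p·G_p(s) = 0 gives s² + 9.1s + 21.31 = 0.
Matching s² + 2ζω_n s + ω_n²: ω_n = √21.31 = 4.616 rad/s and 2ζω_n = 9.1, so ζ = 9.1/(2·4.616) = 0.986.

ω_n = 4.62 rad/s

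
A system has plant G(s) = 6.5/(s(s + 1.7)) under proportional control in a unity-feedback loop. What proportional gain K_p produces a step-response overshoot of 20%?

From %OS = 100·exp(−πζ/√(1−ζ²)) = 20%, ζ = −ln(0.2)/√(π²+ln²(0.2)) = 0.4559.
Characteristic equation s² + 1.7s + 6.5K_p = 0 gives ζ = 1.7/(2√(6.5K_p)).
Setting ζ = 0.4559: √(6.5K_p) = 1.7/(2·0.4559) = 1.864, so K_p = 3.475/6.5 = 0.535.

K_p = 0.535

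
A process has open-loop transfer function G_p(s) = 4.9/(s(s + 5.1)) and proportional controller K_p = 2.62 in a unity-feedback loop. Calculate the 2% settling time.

From 1 + K_pG_p(s) = 0: s² + 5.1s + 12.84 = 0 ⇒ ω_n = 3.583, ζ = 0.7117.
2% settling time T_s ≈ 4/(ζω_n) = 4/2.55 = 1.57 s.

T_s ≈ 1.57 s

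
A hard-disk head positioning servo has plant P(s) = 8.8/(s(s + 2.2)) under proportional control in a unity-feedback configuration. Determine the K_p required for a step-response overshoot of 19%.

From %OS = 100·exp(−πζ/√(1−ζ²)) = 19%, ζ = −ln(0.19)/√(π²+ln²(0.19)) = 0.4673.
Characteristic equation s² + 2.2s + 8.8K_p = 0 gives ζ = 2.2/(2√(8.8K_p)).
Setting ζ = 0.4673: √(8.8K_p) = 2.2/(2·0.4673) = 2.354, so K_p = 5.54/8.8 = 0.63.

K_p = 0.63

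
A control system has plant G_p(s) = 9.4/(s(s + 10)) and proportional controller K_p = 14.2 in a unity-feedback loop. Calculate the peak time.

Closed-loop characteristic equation: s² + 10s + 133.5 = 0, so ω_n = 11.55 rad/s and ζ = 10/(2·11.55) = 0.4328.
Damped frequency ω_d = ω_n√(1−ζ²) = 10.42 rad/s, so peak time T_p = π/ω_d = 0.302 s.

T_p = 0.302 s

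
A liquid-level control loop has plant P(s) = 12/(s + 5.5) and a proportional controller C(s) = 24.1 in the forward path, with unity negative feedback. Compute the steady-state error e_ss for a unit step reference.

The loop is type 0. Static position error constant K_pos = C(0)·P(0) = 24.1·2.182 = 52.58.
Steady-state error to a unit step: e_ss = 1/(1+K_pos) = 1/53.58 = 0.0187.

0.0187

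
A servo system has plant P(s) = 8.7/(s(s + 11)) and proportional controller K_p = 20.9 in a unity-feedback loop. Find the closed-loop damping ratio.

ζ = 0.408

The closed-loop denominator is s(s+11) + 20.9·8.7 = s² + 11s + 181.8.
So ω_n² = 181.8 ⇒ ω_n = 13.48 rad/s, and ζ = 11/(2ω_n) = 0.408.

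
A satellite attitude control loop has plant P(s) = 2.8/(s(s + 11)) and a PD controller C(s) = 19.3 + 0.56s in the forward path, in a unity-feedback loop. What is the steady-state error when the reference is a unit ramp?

0.204

The loop has one pole at the origin (type 1). Velocity error constant K_v = lim_{s→0} s·C(s)P(s) = 19.3·2.8/11 = 4.913.
Steady-state error to a unit ramp: e_ss = 1/K_v = 0.204.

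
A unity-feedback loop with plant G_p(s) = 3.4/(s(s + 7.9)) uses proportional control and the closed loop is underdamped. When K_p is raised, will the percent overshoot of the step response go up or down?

increase

Characteristic equation s² + 7.9s + K_p·3.4 = 0: raising K_p raises ω_n while 2ζω_n = 7.9 is fixed, so ζ falls and overshoot grows.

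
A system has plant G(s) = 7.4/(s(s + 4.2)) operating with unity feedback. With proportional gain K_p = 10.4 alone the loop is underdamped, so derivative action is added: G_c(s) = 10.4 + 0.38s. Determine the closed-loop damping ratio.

ζ = 0.4

Forward path: (10.4 + 0.38s)·7.4/(s(s+4.2)). The closed-loop characteristic equation is s² + (4.2 + 7.4·0.38)s + 7.4·10.4 = 0.
That is s² + 7.012s + 76.96 = 0, so ω_n = 8.773 rad/s and ζ = 7.012/(2·8.773) = 0.3996.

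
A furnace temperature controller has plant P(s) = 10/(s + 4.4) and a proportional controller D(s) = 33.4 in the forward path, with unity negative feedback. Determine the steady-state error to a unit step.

0.013

The loop is type 0. Static position error constant K_pos = D(0)·P(0) = 33.4·2.273 = 75.91.
Steady-state error to a unit step: e_ss = 1/(1+K_pos) = 1/76.91 = 0.013.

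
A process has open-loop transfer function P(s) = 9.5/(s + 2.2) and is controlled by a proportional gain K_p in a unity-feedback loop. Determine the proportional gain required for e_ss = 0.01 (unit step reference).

K_p = 22.9

For a type-0 loop with proportional control, e_ss = 1/(1 + K_p·P(0)).
P(0) = 4.318. Require 1/(1 + K_p·4.318) = 0.01, so 1 + 4.318·K_p = 100.
K_p = (100 − 1)/4.318 = 22.9.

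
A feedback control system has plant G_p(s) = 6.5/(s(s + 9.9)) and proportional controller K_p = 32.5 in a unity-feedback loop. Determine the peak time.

T_p = 0.23 s

Closed-loop characteristic equation: s² + 9.9s + 211.2 = 0, so ω_n = 14.53 rad/s and ζ = 9.9/(2·14.53) = 0.3406.
Damped frequency ω_d = ω_n√(1−ζ²) = 13.67 rad/s, so peak time T_p = π/ω_d = 0.23 s.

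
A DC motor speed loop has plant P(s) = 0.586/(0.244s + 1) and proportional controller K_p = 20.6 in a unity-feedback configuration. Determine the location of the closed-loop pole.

Closed loop: T(s) = K_p·P/(1+K_p·P) = 12.07/(0.244s + 1 + 12.07), with pole at s = −(1 + 12.07)/0.244 = −53.57.

s = -53.57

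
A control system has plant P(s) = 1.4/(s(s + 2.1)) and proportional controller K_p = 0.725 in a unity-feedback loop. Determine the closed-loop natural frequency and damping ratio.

ω_n = 1.01 rad/s, ζ = 1.04

1 + K_p·P(s) = 0 gives s² + 2.1s + 1.015 = 0.
So ω_n² = 1.015 ⇒ ω_n = 1.007 rad/s, and ζ = 2.1/(2ω_n) = 1.04.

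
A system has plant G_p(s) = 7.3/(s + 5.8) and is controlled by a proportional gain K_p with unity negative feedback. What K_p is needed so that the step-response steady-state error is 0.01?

For a type-0 loop with proportional control, e_ss = 1/(1 + K_p·G_p(0)).
G_p(0) = 1.259. Require 1/(1 + K_p·1.259) = 0.01, so 1 + 1.259·K_p = 100.
K_p = (100 − 1)/1.259 = 78.7.

K_p = 78.7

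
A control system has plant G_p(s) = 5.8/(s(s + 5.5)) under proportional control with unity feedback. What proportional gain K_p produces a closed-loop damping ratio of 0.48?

K_p = 5.66

Closed-loop characteristic equation: s² + 5.5s + K_p·5.8 = 0.
So ω_n = √(5.8K_p) and 2ζω_n = 5.5, giving ζ = 5.5/(2√(5.8K_p)).
Setting ζ = 0.48: √(5.8K_p) = 5.5/(2·0.48) = 5.729, so K_p = 32.82/5.8 = 5.66.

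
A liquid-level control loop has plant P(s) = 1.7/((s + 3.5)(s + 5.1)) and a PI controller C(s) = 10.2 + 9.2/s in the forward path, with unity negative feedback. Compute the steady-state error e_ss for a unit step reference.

The open loop C(s)P(s) has a pole at the origin (type 1), so the static position error constant is infinite and e_ss = 1/(1+∞) = 0.

0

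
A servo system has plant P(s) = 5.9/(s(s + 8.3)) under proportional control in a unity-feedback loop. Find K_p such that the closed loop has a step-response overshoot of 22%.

From %OS = 100·exp(−πζ/√(1−ζ²)) = 22%, ζ = −ln(0.22)/√(π²+ln²(0.22)) = 0.4342.
Characteristic equation s² + 8.3s + 5.9K_p = 0 gives ζ = 8.3/(2√(5.9K_p)).
Setting ζ = 0.4342: √(5.9K_p) = 8.3/(2·0.4342) = 9.559, so K_p = 91.37/5.9 = 15.5.

K_p = 15.5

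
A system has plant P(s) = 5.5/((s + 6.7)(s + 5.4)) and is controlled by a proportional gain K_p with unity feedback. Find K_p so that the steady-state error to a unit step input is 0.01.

K_p = 651

The loop is type 0, so e_ss(step) = 1/(1 + K_pos) with K_pos = K_p·P(0).
P(0) = 0.152. Require 1/(1 + K_p·0.152) = 0.01, so 1 + 0.152·K_p = 100.
K_p = (100 − 1)/0.152 = 651.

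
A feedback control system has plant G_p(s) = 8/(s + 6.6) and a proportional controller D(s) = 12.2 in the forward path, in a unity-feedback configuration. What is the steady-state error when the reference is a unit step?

0.0633

The loop is type 0. Static position error constant K_pos = D(0)·G_p(0) = 12.2·1.212 = 14.79.
Steady-state error to a unit step: e_ss = 1/(1+K_pos) = 1/15.79 = 0.0633.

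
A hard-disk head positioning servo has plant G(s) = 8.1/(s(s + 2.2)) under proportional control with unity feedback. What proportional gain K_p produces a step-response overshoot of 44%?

From %OS = 100·exp(−πζ/√(1−ζ²)) = 44%, ζ = −ln(0.44)/√(π²+ln²(0.44)) = 0.2528.
Characteristic equation s² + 2.2s + 8.1K_p = 0 gives ζ = 2.2/(2√(8.1K_p)).
Setting ζ = 0.2528: √(8.1K_p) = 2.2/(2·0.2528) = 4.351, so K_p = 18.93/8.1 = 2.34.

K_p = 2.34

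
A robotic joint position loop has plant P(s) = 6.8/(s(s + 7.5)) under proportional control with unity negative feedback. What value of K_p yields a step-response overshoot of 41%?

From %OS = 100·exp(−πζ/√(1−ζ²)) = 41%, ζ = −ln(0.41)/√(π²+ln²(0.41)) = 0.273.
Characteristic equation s² + 7.5s + 6.8K_p = 0 gives ζ = 7.5/(2√(6.8K_p)).
Setting ζ = 0.273: √(6.8K_p) = 7.5/(2·0.273) = 13.74, so K_p = 188.7/6.8 = 27.7.

K_p = 27.7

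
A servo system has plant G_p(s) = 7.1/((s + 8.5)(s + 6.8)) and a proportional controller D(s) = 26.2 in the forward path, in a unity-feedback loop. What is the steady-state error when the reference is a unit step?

0.237

The loop is type 0. Static position error constant K_pos = D(0)·G_p(0) = 26.2·0.1228 = 3.218.
Steady-state error to a unit step: e_ss = 1/(1+K_pos) = 1/4.218 = 0.237.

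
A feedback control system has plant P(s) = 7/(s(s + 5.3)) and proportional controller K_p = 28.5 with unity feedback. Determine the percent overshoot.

54.9%

From 1 + K_pP(s) = 0: s² + 5.3s + 199.5 = 0 ⇒ ω_n = 14.12, ζ = 0.1876.
%OS = 100·exp(−πζ/√(1−ζ²)) = 100·exp(−π·0.1876/√0.9648) = 54.9%.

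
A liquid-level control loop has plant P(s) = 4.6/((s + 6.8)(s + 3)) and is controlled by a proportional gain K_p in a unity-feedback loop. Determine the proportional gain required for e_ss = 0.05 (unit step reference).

For a type-0 loop with proportional control, e_ss = 1/(1 + K_p·P(0)).
P(0) = 0.2255. Require 1/(1 + K_p·0.2255) = 0.05, so 1 + 0.2255·K_p = 20.
K_p = (20 − 1)/0.2255 = 84.3.

K_p = 84.3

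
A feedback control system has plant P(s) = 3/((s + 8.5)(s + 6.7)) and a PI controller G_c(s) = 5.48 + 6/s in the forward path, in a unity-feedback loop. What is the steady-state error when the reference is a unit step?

0

The open loop G_c(s)P(s) has a pole at the origin (type 1), so the static position error constant is infinite and e_ss = 1/(1+∞) = 0.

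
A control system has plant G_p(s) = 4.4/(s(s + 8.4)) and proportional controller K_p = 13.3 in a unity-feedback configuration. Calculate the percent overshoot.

12.7%

The closed-loop denominator s² + 8.4s + 58.52 gives ω_n = √58.52 = 7.65 and ζ = 8.4/(2ω_n) = 0.549.
%OS = 100·exp(−πζ/√(1−ζ²)) = 100·exp(−π·0.549/√0.6986) = 12.7%.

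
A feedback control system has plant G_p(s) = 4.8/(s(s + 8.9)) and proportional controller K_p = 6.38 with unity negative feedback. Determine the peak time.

T_p = 0.955 s

Closed-loop characteristic equation: s² + 8.9s + 30.62 = 0, so ω_n = 5.534 rad/s and ζ = 8.9/(2·5.534) = 0.8041.
Damped frequency ω_d = ω_n√(1−ζ²) = 3.29 rad/s, so peak time T_p = π/ω_d = 0.955 s.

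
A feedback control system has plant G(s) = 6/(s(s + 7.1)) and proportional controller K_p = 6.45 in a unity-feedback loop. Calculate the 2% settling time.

T_s ≈ 1.13 s

The closed-loop denominator s² + 7.1s + 38.7 gives ω_n = √38.7 = 6.221 and ζ = 7.1/(2ω_n) = 0.5707.
2% settling time T_s ≈ 4/(ζω_n) = 4/3.55 = 1.13 s.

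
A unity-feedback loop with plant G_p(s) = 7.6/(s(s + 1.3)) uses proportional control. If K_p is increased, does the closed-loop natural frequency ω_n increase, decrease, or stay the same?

ω_n = √(7.6·K_p), which grows with K_p.

increase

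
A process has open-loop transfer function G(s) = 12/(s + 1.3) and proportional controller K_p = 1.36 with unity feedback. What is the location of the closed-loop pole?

s = -17.62

Closed-loop transfer function: T(s) = K_p·G(s)/(1 + K_p·G(s)) = 16.32/(s + 1.3 + 16.32) = 16.32/(s + 17.62).
The closed-loop pole is at s = −17.62.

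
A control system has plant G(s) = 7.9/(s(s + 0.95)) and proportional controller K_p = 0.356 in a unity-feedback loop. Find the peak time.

Closed-loop characteristic equation: s² + 0.95s + 2.812 = 0, so ω_n = 1.677 rad/s and ζ = 0.95/(2·1.677) = 0.2832.
Damped frequency ω_d = ω_n√(1−ζ²) = 1.608 rad/s, so peak time T_p = π/ω_d = 1.95 s.

T_p = 1.95 s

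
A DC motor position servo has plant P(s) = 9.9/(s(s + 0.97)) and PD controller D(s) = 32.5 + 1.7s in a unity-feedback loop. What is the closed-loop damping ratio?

Forward path: (32.5 + 1.7s)·9.9/(s(s+0.97)). The closed-loop characteristic equation is s² + (0.97 + 9.9·1.7)s + 9.9·32.5 = 0.
That is s² + 17.8s + 321.8 = 0, so ω_n = 17.94 rad/s and ζ = 17.8/(2·17.94) = 0.4962.

ζ = 0.496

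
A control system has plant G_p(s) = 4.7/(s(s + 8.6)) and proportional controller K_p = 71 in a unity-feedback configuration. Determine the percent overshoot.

46.7%

Closed-loop characteristic equation: s² + 8.6s + 333.7 = 0, so ω_n = 18.27 rad/s and ζ = 8.6/(2·18.27) = 0.2354.
%OS = 100·exp(−πζ/√(1−ζ²)) = 100·exp(−π·0.2354/√0.9446) = 46.7%.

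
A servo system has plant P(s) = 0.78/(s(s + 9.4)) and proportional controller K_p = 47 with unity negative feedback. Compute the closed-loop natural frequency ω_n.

With unity feedback the closed-loop characteristic equation is s² + 9.4s + 47·0.78 = s² + 9.4s + 36.66 = 0.
So ω_n² = 36.66 ⇒ ω_n = 6.055 rad/s, and ζ = 9.4/(2ω_n) = 0.776.

ω_n = 6.05 rad/s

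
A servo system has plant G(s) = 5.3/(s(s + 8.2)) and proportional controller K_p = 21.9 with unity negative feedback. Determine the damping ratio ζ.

ζ = 0.381

The closed-loop denominator is s(s+8.2) + 21.9·5.3 = s² + 8.2s + 116.1.
So ω_n² = 116.1 ⇒ ω_n = 10.77 rad/s, and ζ = 8.2/(2ω_n) = 0.381.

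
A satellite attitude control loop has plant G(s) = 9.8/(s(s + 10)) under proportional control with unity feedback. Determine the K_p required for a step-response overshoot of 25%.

From %OS = 100·exp(−πζ/√(1−ζ²)) = 25%, ζ = −ln(0.25)/√(π²+ln²(0.25)) = 0.4037.
Characteristic equation s² + 10s + 9.8K_p = 0 gives ζ = 10/(2√(9.8K_p)).
Setting ζ = 0.4037: √(9.8K_p) = 10/(2·0.4037) = 12.39, so K_p = 153.4/9.8 = 15.7.

K_p = 15.7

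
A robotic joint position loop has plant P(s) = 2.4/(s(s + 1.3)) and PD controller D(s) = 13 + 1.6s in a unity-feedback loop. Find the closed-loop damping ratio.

Forward path: (13 + 1.6s)·2.4/(s(s+1.3)). The closed-loop characteristic equation is s² + (1.3 + 2.4·1.6)s + 2.4·13 = 0.
That is s² + 5.14s + 31.2 = 0, so ω_n = 5.586 rad/s and ζ = 5.14/(2·5.586) = 0.4601.

ζ = 0.46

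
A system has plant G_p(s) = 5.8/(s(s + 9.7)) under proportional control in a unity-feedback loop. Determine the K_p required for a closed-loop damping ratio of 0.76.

K_p = 7.02

Closed-loop characteristic equation: s² + 9.7s + K_p·5.8 = 0.
So ω_n = √(5.8K_p) and 2ζω_n = 9.7, giving ζ = 9.7/(2√(5.8K_p)).
Setting ζ = 0.76: √(5.8K_p) = 9.7/(2·0.76) = 6.382, so K_p = 40.72/5.8 = 7.02.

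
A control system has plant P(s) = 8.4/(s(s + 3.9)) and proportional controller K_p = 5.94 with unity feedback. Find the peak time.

Closed-loop characteristic equation: s² + 3.9s + 49.9 = 0, so ω_n = 7.064 rad/s and ζ = 3.9/(2·7.064) = 0.2761.
Damped frequency ω_d = ω_n√(1−ζ²) = 6.789 rad/s, so peak time T_p = π/ω_d = 0.463 s.

T_p = 0.463 s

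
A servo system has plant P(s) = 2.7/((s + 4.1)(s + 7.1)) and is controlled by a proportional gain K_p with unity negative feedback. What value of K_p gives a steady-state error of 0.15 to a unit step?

K_p = 61.1

Steady-state error for a unit step on this type-0 loop is 1/(1 + K_p·P(0)).
P(0) = 0.09275. Require 1/(1 + K_p·0.09275) = 0.15, so 1 + 0.09275·K_p = 6.667.
K_p = (6.667 − 1)/0.09275 = 61.1.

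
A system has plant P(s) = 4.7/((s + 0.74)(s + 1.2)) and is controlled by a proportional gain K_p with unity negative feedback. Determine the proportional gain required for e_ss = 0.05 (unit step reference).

Steady-state error for a unit step on this type-0 loop is 1/(1 + K_p·P(0)).
P(0) = 5.293. Require 1/(1 + K_p·5.293) = 0.05, so 1 + 5.293·K_p = 20.
K_p = (20 − 1)/5.293 = 3.59.

K_p = 3.59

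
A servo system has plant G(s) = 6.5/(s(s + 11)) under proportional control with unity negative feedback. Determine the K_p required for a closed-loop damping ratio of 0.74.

K_p = 8.5

Closed-loop characteristic equation: s² + 11s + K_p·6.5 = 0.
So ω_n = √(6.5K_p) and 2ζω_n = 11, giving ζ = 11/(2√(6.5K_p)).
Setting ζ = 0.74: √(6.5K_p) = 11/(2·0.74) = 7.432, so K_p = 55.24/6.5 = 8.5.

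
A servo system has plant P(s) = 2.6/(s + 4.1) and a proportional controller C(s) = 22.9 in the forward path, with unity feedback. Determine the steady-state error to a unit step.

0.0644

The loop is type 0. Static position error constant K_pos = C(0)·P(0) = 22.9·0.6341 = 14.52.
Steady-state error to a unit step: e_ss = 1/(1+K_pos) = 1/15.52 = 0.0644.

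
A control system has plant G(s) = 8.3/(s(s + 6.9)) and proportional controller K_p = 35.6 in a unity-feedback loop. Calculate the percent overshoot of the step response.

52.5%

From 1 + K_pG(s) = 0: s² + 6.9s + 295.5 = 0 ⇒ ω_n = 17.19, ζ = 0.2007.
%OS = 100·exp(−πζ/√(1−ζ²)) = 100·exp(−π·0.2007/√0.9597) = 52.5%.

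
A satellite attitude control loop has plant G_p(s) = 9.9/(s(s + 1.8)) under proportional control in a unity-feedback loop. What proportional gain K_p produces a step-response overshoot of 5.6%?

K_p = 0.179

From %OS = 100·exp(−πζ/√(1−ζ²)) = 5.6%, ζ = −ln(0.056)/√(π²+ln²(0.056)) = 0.6761.
Characteristic equation s² + 1.8s + 9.9K_p = 0 gives ζ = 1.8/(2√(9.9K_p)).
Setting ζ = 0.6761: √(9.9K_p) = 1.8/(2·0.6761) = 1.331, so K_p = 1.772/9.9 = 0.179.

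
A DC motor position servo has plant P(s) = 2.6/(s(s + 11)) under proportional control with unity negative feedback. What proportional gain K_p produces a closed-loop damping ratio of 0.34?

Closed-loop characteristic equation: s² + 11s + K_p·2.6 = 0.
So ω_n = √(2.6K_p) and 2ζω_n = 11, giving ζ = 11/(2√(2.6K_p)).
Setting ζ = 0.34: √(2.6K_p) = 11/(2·0.34) = 16.18, so K_p = 261.7/2.6 = 101.

K_p = 101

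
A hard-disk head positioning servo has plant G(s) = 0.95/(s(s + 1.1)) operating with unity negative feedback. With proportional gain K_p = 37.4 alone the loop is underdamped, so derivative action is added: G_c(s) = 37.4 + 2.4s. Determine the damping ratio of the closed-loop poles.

Forward path: (37.4 + 2.4s)·0.95/(s(s+1.1)). The closed-loop characteristic equation is s² + (1.1 + 0.95·2.4)s + 0.95·37.4 = 0.
That is s² + 3.38s + 35.53 = 0, so ω_n = 5.961 rad/s and ζ = 3.38/(2·5.961) = 0.2835.

ζ = 0.284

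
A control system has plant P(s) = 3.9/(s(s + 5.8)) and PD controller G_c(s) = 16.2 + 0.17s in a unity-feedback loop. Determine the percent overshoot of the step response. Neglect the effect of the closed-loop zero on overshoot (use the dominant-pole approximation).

24.7%

Forward path: (16.2 + 0.17s)·3.9/(s(s+5.8)). The closed-loop characteristic equation is s² + (5.8 + 3.9·0.17)s + 3.9·16.2 = 0.
That is s² + 6.463s + 63.18 = 0, so ω_n = 7.949 rad/s and ζ = 6.463/(2·7.949) = 0.4066.
%OS = 100·exp(−πζ/√(1−ζ²)) = 24.7%.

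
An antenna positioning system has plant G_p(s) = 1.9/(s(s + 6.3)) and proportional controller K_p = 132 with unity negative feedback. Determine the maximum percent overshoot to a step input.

52.9%

From 1 + K_pG_p(s) = 0: s² + 6.3s + 250.8 = 0 ⇒ ω_n = 15.84, ζ = 0.1989.
%OS = 100·exp(−πζ/√(1−ζ²)) = 100·exp(−π·0.1989/√0.9604) = 52.9%.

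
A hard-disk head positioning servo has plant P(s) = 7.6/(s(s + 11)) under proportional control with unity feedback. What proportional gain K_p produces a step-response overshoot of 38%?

From %OS = 100·exp(−πζ/√(1−ζ²)) = 38%, ζ = −ln(0.38)/√(π²+ln²(0.38)) = 0.2943.
Characteristic equation s² + 11s + 7.6K_p = 0 gives ζ = 11/(2√(7.6K_p)).
Setting ζ = 0.2943: √(7.6K_p) = 11/(2·0.2943) = 18.69, so K_p = 349.1/7.6 = 45.9.

K_p = 45.9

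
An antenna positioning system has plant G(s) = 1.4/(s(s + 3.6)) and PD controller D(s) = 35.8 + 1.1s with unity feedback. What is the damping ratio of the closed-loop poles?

ζ = 0.363

Forward path: (35.8 + 1.1s)·1.4/(s(s+3.6)). The closed-loop characteristic equation is s² + (3.6 + 1.4·1.1)s + 1.4·35.8 = 0.
That is s² + 5.14s + 50.12 = 0, so ω_n = 7.08 rad/s and ζ = 5.14/(2·7.08) = 0.363.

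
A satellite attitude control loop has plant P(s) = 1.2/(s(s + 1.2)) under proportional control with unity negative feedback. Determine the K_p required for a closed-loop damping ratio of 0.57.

K_p = 0.923

Closed-loop characteristic equation: s² + 1.2s + K_p·1.2 = 0.
So ω_n = √(1.2K_p) and 2ζω_n = 1.2, giving ζ = 1.2/(2√(1.2K_p)).
Setting ζ = 0.57: √(1.2K_p) = 1.2/(2·0.57) = 1.053, so K_p = 1.108/1.2 = 0.923.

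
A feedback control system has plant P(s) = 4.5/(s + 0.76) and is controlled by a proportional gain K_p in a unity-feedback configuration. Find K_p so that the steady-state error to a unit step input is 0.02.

For a type-0 loop with proportional control, e_ss = 1/(1 + K_p·P(0)).
P(0) = 5.921. Require 1/(1 + K_p·5.921) = 0.02, so 1 + 5.921·K_p = 50.
K_p = (50 − 1)/5.921 = 8.28.

K_p = 8.28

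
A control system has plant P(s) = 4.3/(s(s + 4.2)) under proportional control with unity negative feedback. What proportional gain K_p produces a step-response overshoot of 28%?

From %OS = 100·exp(−πζ/√(1−ζ²)) = 28%, ζ = −ln(0.28)/√(π²+ln²(0.28)) = 0.3755.
Characteristic equation s² + 4.2s + 4.3K_p = 0 gives ζ = 4.2/(2√(4.3K_p)).
Setting ζ = 0.3755: √(4.3K_p) = 4.2/(2·0.3755) = 5.592, so K_p = 31.27/4.3 = 7.27.

K_p = 7.27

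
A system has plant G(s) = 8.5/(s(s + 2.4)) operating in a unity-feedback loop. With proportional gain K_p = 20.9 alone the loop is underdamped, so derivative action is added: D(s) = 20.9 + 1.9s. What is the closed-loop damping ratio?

Forward path: (20.9 + 1.9s)·8.5/(s(s+2.4)). The closed-loop characteristic equation is s² + (2.4 + 8.5·1.9)s + 8.5·20.9 = 0.
That is s² + 18.55s + 177.6 = 0, so ω_n = 13.33 rad/s and ζ = 18.55/(2·13.33) = 0.6959.

ζ = 0.696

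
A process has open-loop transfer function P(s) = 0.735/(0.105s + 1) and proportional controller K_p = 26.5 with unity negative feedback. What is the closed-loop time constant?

Closed loop: T(s) = K_p·P/(1+K_p·P) = 19.48/(0.105s + 1 + 19.48), with pole at s = −(1 + 19.48)/0.105 = −195.
Closed-loop time constant τ = 1/195 = 0.00513 s.

τ = 0.00513 s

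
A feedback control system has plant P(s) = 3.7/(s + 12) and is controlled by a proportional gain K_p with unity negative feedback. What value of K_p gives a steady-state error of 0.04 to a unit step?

For a type-0 loop with proportional control, e_ss = 1/(1 + K_p·P(0)).
P(0) = 0.3083. Require 1/(1 + K_p·0.3083) = 0.04, so 1 + 0.3083·K_p = 25.
K_p = (25 − 1)/0.3083 = 77.8.

K_p = 77.8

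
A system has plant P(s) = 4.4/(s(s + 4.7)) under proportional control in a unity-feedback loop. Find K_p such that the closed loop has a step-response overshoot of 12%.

From %OS = 100·exp(−πζ/√(1−ζ²)) = 12%, ζ = −ln(0.12)/√(π²+ln²(0.12)) = 0.5594.
Characteristic equation s² + 4.7s + 4.4K_p = 0 gives ζ = 4.7/(2√(4.4K_p)).
Setting ζ = 0.5594: √(4.4K_p) = 4.7/(2·0.5594) = 4.201, so K_p = 17.65/4.4 = 4.01.

K_p = 4.01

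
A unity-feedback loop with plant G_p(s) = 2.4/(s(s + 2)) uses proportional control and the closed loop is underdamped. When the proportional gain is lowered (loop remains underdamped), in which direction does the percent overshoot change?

ζ = 2/(2√(2.4K_p)) rises as K_p falls; higher damping means less overshoot.

decrease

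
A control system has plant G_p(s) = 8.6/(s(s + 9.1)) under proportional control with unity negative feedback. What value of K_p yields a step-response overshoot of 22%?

K_p = 12.8

From %OS = 100·exp(−πζ/√(1−ζ²)) = 22%, ζ = −ln(0.22)/√(π²+ln²(0.22)) = 0.4342.
Characteristic equation s² + 9.1s + 8.6K_p = 0 gives ζ = 9.1/(2√(8.6K_p)).
Setting ζ = 0.4342: √(8.6K_p) = 9.1/(2·0.4342) = 10.48, so K_p = 109.8/8.6 = 12.8.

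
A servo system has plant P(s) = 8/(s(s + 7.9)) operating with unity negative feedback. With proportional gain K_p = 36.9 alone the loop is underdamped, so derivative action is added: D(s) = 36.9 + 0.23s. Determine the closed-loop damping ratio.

Forward path: (36.9 + 0.23s)·8/(s(s+7.9)). The closed-loop characteristic equation is s² + (7.9 + 8·0.23)s + 8·36.9 = 0.
That is s² + 9.74s + 295.2 = 0, so ω_n = 17.18 rad/s and ζ = 9.74/(2·17.18) = 0.2834.

ζ = 0.283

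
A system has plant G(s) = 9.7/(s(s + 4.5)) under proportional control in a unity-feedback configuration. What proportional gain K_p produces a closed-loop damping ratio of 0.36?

K_p = 4.03

Closed-loop characteristic equation: s² + 4.5s + K_p·9.7 = 0.
So ω_n = √(9.7K_p) and 2ζω_n = 4.5, giving ζ = 4.5/(2√(9.7K_p)).
Setting ζ = 0.36: √(9.7K_p) = 4.5/(2·0.36) = 6.25, so K_p = 39.06/9.7 = 4.03.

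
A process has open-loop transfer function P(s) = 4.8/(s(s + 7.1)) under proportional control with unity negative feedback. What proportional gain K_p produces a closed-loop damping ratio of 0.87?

K_p = 3.47

Closed-loop characteristic equation: s² + 7.1s + K_p·4.8 = 0.
So ω_n = √(4.8K_p) and 2ζω_n = 7.1, giving ζ = 7.1/(2√(4.8K_p)).
Setting ζ = 0.87: √(4.8K_p) = 7.1/(2·0.87) = 4.08, so K_p = 16.65/4.8 = 3.47.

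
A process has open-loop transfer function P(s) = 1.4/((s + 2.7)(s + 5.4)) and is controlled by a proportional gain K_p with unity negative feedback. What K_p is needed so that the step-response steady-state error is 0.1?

K_p = 93.7

Steady-state error for a unit step on this type-0 loop is 1/(1 + K_p·P(0)).
P(0) = 0.09602. Require 1/(1 + K_p·0.09602) = 0.1, so 1 + 0.09602·K_p = 10.
K_p = (10 − 1)/0.09602 = 93.7.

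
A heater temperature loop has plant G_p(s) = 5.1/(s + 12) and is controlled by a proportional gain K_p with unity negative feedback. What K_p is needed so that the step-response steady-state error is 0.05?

The loop is type 0, so e_ss(step) = 1/(1 + K_pos) with K_pos = K_p·G_p(0).
G_p(0) = 0.425. Require 1/(1 + K_p·0.425) = 0.05, so 1 + 0.425·K_p = 20.
K_p = (20 − 1)/0.425 = 44.7.

K_p = 44.7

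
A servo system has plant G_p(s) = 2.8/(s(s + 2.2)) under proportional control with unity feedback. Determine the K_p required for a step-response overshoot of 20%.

From %OS = 100·exp(−πζ/√(1−ζ²)) = 20%, ζ = −ln(0.2)/√(π²+ln²(0.2)) = 0.4559.
Characteristic equation s² + 2.2s + 2.8K_p = 0 gives ζ = 2.2/(2√(2.8K_p)).
Setting ζ = 0.4559: √(2.8K_p) = 2.2/(2·0.4559) = 2.413, so K_p = 5.82/2.8 = 2.08.

K_p = 2.08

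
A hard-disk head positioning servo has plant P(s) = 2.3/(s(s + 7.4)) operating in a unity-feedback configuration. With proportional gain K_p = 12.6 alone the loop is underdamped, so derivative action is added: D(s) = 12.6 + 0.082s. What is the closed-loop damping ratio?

ζ = 0.705

Forward path: (12.6 + 0.082s)·2.3/(s(s+7.4)). The closed-loop characteristic equation is s² + (7.4 + 2.3·0.082)s + 2.3·12.6 = 0.
That is s² + 7.589s + 28.98 = 0, so ω_n = 5.383 rad/s and ζ = 7.589/(2·5.383) = 0.7048.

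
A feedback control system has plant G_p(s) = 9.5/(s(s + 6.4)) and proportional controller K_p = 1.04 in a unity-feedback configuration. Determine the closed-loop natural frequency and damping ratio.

1 + K_p·G_p(s) = 0 gives s² + 6.4s + 9.88 = 0.
Matching s² + 2ζω_n s + ω_n²: ω_n = √9.88 = 3.143 rad/s and 2ζω_n = 6.4, so ζ = 6.4/(2·3.143) = 1.02.

ω_n = 3.14 rad/s, ζ = 1.02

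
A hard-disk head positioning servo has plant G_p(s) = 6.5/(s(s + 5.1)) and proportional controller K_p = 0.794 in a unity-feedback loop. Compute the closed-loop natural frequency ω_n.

With unity feedback the closed-loop characteristic equation is s² + 5.1s + 0.794·6.5 = s² + 5.1s + 5.161 = 0.
So ω_n² = 5.161 ⇒ ω_n = 2.272 rad/s, and ζ = 5.1/(2ω_n) = 1.12.

ω_n = 2.27 rad/s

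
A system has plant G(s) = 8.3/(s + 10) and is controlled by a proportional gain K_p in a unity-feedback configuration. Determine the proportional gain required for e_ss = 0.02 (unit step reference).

K_p = 59

The loop is type 0, so e_ss(step) = 1/(1 + K_pos) with K_pos = K_p·G(0).
G(0) = 0.83. Require 1/(1 + K_p·0.83) = 0.02, so 1 + 0.83·K_p = 50.
K_p = (50 − 1)/0.83 = 59.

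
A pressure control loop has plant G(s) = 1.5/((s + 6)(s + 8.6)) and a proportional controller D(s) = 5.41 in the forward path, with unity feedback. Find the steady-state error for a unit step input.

0.864

The loop is type 0. Static position error constant K_pos = D(0)·G(0) = 5.41·0.02907 = 0.1573.
Steady-state error to a unit step: e_ss = 1/(1+K_pos) = 1/1.157 = 0.864.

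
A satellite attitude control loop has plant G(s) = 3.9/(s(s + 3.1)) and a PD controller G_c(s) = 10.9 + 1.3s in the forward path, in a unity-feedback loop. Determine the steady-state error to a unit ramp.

The loop has one pole at the origin (type 1). Velocity error constant K_v = lim_{s→0} s·G_c(s)G(s) = 10.9·3.9/3.1 = 13.71.
Steady-state error to a unit ramp: e_ss = 1/K_v = 0.0729.

0.0729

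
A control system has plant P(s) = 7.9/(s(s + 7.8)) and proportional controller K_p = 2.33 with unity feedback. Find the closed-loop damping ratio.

1 + K_p·P(s) = 0 gives s² + 7.8s + 18.41 = 0.
Matching s² + 2ζω_n s + ω_n²: ω_n = √18.41 = 4.29 rad/s and 2ζω_n = 7.8, so ζ = 7.8/(2·4.29) = 0.909.

ζ = 0.909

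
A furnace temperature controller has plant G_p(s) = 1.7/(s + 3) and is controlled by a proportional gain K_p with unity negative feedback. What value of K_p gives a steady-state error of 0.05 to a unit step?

For a type-0 loop with proportional control, e_ss = 1/(1 + K_p·G_p(0)).
G_p(0) = 0.5667. Require 1/(1 + K_p·0.5667) = 0.05, so 1 + 0.5667·K_p = 20.
K_p = (20 − 1)/0.5667 = 33.5.

K_p = 33.5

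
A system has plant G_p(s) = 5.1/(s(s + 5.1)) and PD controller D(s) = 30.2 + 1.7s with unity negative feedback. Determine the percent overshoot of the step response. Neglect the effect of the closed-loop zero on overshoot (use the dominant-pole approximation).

12.3%

Forward path: (30.2 + 1.7s)·5.1/(s(s+5.1)). The closed-loop characteristic equation is s² + (5.1 + 5.1·1.7)s + 5.1·30.2 = 0.
That is s² + 13.77s + 154 = 0, so ω_n = 12.41 rad/s and ζ = 13.77/(2·12.41) = 0.5548.
%OS = 100·exp(−πζ/√(1−ζ²)) = 12.3%.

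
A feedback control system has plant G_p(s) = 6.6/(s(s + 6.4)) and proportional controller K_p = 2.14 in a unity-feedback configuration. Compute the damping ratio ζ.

ζ = 0.851

The closed-loop denominator is s(s+6.4) + 2.14·6.6 = s² + 6.4s + 14.12.
So ω_n² = 14.12 ⇒ ω_n = 3.758 rad/s, and ζ = 6.4/(2ω_n) = 0.851.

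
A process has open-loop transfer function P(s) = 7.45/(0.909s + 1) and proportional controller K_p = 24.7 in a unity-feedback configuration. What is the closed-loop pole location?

s = -203.5

Closed loop: T(s) = K_p·P/(1+K_p·P) = 184/(0.909s + 1 + 184), with pole at s = −(1 + 184)/0.909 = −203.5.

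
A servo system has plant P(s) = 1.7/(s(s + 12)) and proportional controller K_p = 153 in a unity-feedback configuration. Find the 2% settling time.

From 1 + K_pP(s) = 0: s² + 12s + 260.1 = 0 ⇒ ω_n = 16.13, ζ = 0.372.
2% settling time T_s ≈ 4/(ζω_n) = 4/6 = 0.667 s.

T_s ≈ 0.667 s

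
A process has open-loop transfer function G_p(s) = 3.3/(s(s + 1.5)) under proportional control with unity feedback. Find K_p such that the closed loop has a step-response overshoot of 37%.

K_p = 1.87

From %OS = 100·exp(−πζ/√(1−ζ²)) = 37%, ζ = −ln(0.37)/√(π²+ln²(0.37)) = 0.3017.
Characteristic equation s² + 1.5s + 3.3K_p = 0 gives ζ = 1.5/(2√(3.3K_p)).
Setting ζ = 0.3017: √(3.3K_p) = 1.5/(2·0.3017) = 2.486, so K_p = 6.179/3.3 = 1.87.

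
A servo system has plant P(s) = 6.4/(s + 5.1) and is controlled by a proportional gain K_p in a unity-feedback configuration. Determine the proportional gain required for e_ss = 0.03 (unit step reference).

Steady-state error for a unit step on this type-0 loop is 1/(1 + K_p·P(0)).
P(0) = 1.255. Require 1/(1 + K_p·1.255) = 0.03, so 1 + 1.255·K_p = 33.33.
K_p = (33.33 − 1)/1.255 = 25.8.

K_p = 25.8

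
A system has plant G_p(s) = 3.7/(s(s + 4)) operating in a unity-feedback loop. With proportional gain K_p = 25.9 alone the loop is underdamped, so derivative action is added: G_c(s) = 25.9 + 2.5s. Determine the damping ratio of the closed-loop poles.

ζ = 0.677

Forward path: (25.9 + 2.5s)·3.7/(s(s+4)). The closed-loop characteristic equation is s² + (4 + 3.7·2.5)s + 3.7·25.9 = 0.
That is s² + 13.25s + 95.83 = 0, so ω_n = 9.789 rad/s and ζ = 13.25/(2·9.789) = 0.6768.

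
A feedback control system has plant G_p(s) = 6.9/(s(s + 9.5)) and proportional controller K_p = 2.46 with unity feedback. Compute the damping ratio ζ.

ζ = 1.15

With unity feedback the closed-loop characteristic equation is s² + 9.5s + 2.46·6.9 = s² + 9.5s + 16.97 = 0.
So ω_n² = 16.97 ⇒ ω_n = 4.12 rad/s, and ζ = 9.5/(2ω_n) = 1.15.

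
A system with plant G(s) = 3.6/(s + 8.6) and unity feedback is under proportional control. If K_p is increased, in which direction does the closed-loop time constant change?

Closed-loop pole is at s = −(8.6+K_p·3.6); larger K_p moves it further left, so τ = 1/(8.6+K_p·3.6) decreases.

decrease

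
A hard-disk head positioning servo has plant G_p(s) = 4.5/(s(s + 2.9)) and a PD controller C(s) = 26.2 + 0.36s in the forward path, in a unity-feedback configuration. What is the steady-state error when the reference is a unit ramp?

The loop has one pole at the origin (type 1). Velocity error constant K_v = lim_{s→0} s·C(s)G_p(s) = 26.2·4.5/2.9 = 40.66.
Steady-state error to a unit ramp: e_ss = 1/K_v = 0.0246.

0.0246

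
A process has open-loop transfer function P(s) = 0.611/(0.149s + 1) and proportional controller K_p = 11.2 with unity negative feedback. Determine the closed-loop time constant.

Closed loop: T(s) = K_p·P/(1+K_p·P) = 6.843/(0.149s + 1 + 6.843), with pole at s = −(1 + 6.843)/0.149 = −52.64.
Closed-loop time constant τ = 1/52.64 = 0.019 s.

τ = 0.019 s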